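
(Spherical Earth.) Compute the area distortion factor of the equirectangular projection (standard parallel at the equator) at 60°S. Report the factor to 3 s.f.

2.00

In the plate carrée (x = Rλ, y = Rφ), meridians are true-scale (h = 1) and parallels are stretched by k = sec φ.
Areal scale = h·k = 1 × sec φ; at 60°, h = 1.000, k = 2.000, so h·k = 2.000.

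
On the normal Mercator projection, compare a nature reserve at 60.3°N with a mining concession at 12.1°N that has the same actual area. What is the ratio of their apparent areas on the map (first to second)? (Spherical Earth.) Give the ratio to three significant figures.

3.89

Mercator is conformal with k = sec φ, so areal scale = k² = sec²φ.
At 60.3°: sec²(60.3°) = 1/0.4955² = 4.074.
At 12.1°: sec²(12.1°) = 1/0.9778² = 1.046.
Ratio = 4.074/1.046 = cos²(12.1°)/cos²(60.3°) ≈ 3.89.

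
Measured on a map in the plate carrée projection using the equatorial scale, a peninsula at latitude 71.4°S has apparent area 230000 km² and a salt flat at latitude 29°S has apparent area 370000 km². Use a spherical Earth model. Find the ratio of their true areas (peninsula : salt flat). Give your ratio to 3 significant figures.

Plate carrée has h = 1 and k = sec φ, giving areal scale sec φ; true area = (apparent area) · cos φ.
True area of peninsula: 230000 × cos(71.4°) = 230000 × 0.3190 = 73360 km².
True area of salt flat: 370000 × cos(29°) = 370000 × 0.8746 = 323600 km².
Ratio = 73360 / 323600 ≈ 0.227.

0.227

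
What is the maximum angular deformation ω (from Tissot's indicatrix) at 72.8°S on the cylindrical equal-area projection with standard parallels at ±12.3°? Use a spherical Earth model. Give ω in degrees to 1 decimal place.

Cylindrical equal-area (φ₀ = 12.3°): h = cos φ / cos 12.3° along meridians, k = cos 12.3° / cos φ along parallels; h·k = 1.
At 72.8°: h = 0.3027, k = 3.304; principal scales a = 3.304, b = 0.3027.
sin(ω/2) = (a − b)/(a + b) = 3.001/3.607 = 0.8322, so ω = 2 arcsin(0.8322) ≈ 112.6°.

112.6°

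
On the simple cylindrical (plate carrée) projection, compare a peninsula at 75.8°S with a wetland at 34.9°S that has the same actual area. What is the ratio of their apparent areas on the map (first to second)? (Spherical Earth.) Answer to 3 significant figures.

3.34

Plate carrée maps x = Rλ, y = Rφ. The meridian scale is h = 1 and the parallel scale is k = 1/cos φ = sec φ.
Areal scale at 75.8°: h·k = 1.000 × 4.077 = 4.077.
Areal scale at 34.9°: h·k = 1.000 × 1.219 = 1.219.
Ratio = 4.077/1.219 ≈ 3.34.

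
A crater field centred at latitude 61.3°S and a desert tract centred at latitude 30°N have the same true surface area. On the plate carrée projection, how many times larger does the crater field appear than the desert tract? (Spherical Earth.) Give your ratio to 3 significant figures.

1.80

In the plate carrée (x = Rλ, y = Rφ), meridians are true-scale (h = 1) and parallels are stretched by k = sec φ.
Areal scale at 61.3°: h·k = 1.000 × 2.082 = 2.082.
Areal scale at 30°: h·k = 1.000 × 1.155 = 1.155.
Ratio = 2.082/1.155 ≈ 1.80.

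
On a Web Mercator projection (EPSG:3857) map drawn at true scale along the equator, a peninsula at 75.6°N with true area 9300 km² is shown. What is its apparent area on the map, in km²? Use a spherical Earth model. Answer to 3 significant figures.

150000 km²

Mercator is conformal, so the point scale is isotropic: h = k = sec φ = 1/cos φ.
Areal scale = k² = sec²φ = 1/cos²(75.6°) = 1/0.2487² = 16.17.
Apparent area = 9300 × 16.17 ≈ 150000 km².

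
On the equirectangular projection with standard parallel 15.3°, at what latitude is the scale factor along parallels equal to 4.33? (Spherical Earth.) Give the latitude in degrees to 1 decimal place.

77.1°

In the equirectangular projection with standard parallel φ₀ = 15.3° (x = Rλ cos φ₀, y = Rφ), meridians are true-scale (h = 1) and the parallel scale is k = cos φ₀ / cos φ.
k = cos φ₀ / cos φ = 4.33  ⇒  cos φ = cos 15.3° / 4.33 = 0.2228.
φ = arccos(0.2228) ≈ 77.1°.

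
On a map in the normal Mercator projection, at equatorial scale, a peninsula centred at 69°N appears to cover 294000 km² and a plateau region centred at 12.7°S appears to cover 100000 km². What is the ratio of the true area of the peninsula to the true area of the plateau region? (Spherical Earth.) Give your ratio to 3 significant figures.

Mercator's areal exaggeration is sec²φ; hence true area = (apparent area) · cos²φ.
True area of peninsula: 294000 × cos²(69°) = 294000 × 0.1284 = 37760 km².
True area of plateau region: 100000 × cos²(12.7°) = 100000 × 0.9517 = 95170 km².
Ratio = 37760 / 95170 ≈ 0.397.

0.397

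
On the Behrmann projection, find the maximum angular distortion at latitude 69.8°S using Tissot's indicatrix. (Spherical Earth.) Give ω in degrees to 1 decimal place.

The Behrmann projection is cylindrical equal-area with φ₀ = 30°. A cylindrical equal-area projection with standard parallel φ₀ has meridian scale h = cos φ / cos φ₀ and parallel scale k = cos φ₀ / cos φ (so areas are preserved, h·k = 1).
At 69.8°: h = 0.3987, k = 2.508; principal scales a = 2.508, b = 0.3987.
sin(ω/2) = (a − b)/(a + b) = 2.109/2.907 = 0.7257, so ω = 2 arcsin(0.7257) ≈ 93.0°.

93.0°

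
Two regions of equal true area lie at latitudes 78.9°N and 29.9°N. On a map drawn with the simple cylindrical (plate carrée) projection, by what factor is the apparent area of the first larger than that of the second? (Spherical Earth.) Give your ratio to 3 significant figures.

4.50

In the plate carrée (x = Rλ, y = Rφ), meridians are true-scale (h = 1) and parallels are stretched by k = sec φ.
Areal scale at 78.9°: h·k = 1.000 × 5.194 = 5.194.
Areal scale at 29.9°: h·k = 1.000 × 1.154 = 1.154.
Ratio = 5.194/1.154 ≈ 4.50.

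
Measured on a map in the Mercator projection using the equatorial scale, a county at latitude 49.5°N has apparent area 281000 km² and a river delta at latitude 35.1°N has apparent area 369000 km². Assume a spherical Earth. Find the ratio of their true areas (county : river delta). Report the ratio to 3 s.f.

On Mercator the areal scale is sec²φ, so true area = apparent × cos²φ.
True area of county: 281000 × cos²(49.5°) = 281000 × 0.4218 = 118500 km².
True area of river delta: 369000 × cos²(35.1°) = 369000 × 0.6694 = 247000 km².
Ratio = 118500 / 247000 ≈ 0.480.

0.480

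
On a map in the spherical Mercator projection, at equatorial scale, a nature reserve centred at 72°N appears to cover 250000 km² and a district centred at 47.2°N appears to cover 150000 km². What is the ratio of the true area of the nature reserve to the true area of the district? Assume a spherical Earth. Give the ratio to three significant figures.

Since Mercator area scale is 1/cos²φ, the true area equals the apparent area multiplied by cos²φ.
True area of nature reserve: 250000 × cos²(72°) = 250000 × 0.09549 = 23870 km².
True area of district: 150000 × cos²(47.2°) = 150000 × 0.4616 = 69250 km².
Ratio = 23870 / 69250 ≈ 0.345.

0.345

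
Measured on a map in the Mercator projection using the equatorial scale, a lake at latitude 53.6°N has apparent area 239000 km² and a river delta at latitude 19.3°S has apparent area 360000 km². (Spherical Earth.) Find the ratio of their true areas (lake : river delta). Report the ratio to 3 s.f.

0.262

Since Mercator area scale is 1/cos²φ, the true area equals the apparent area multiplied by cos²φ.
True area of lake: 239000 × cos²(53.6°) = 239000 × 0.3521 = 84160 km².
True area of river delta: 360000 × cos²(19.3°) = 360000 × 0.8908 = 320700 km².
Ratio = 84160 / 320700 ≈ 0.262.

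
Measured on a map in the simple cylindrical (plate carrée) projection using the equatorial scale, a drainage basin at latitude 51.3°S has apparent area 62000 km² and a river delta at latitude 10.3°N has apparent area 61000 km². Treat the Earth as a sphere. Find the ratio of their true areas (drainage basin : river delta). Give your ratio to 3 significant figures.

0.646

On the plate carrée, areal scale = h·k = 1 × sec φ, so true area = apparent × cos φ.
True area of drainage basin: 62000 × cos(51.3°) = 62000 × 0.6252 = 38770 km².
True area of river delta: 61000 × cos(10.3°) = 61000 × 0.9839 = 60020 km².
Ratio = 38770 / 60020 ≈ 0.646.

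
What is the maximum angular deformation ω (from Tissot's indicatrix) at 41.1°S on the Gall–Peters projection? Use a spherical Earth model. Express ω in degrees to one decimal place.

Gall–Peters is a cylindrical equal-area projection with standard parallels at ±45°. For cylindrical equal-area with standard parallel φ₀, h = cos φ / cos φ₀ and k = cos φ₀ / cos φ, so h·k = 1.
At 41.1°: h = 1.066, k = 0.9384; principal scales a = 1.066, b = 0.9384.
sin(ω/2) = (a − b)/(a + b) = 0.1273/2.004 = 0.06355, so ω = 2 arcsin(0.06355) ≈ 7.3°.

7.3°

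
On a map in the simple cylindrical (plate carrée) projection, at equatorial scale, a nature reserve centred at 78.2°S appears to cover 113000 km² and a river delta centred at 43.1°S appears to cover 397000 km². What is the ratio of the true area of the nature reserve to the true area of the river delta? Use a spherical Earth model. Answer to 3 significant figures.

0.0797

On the plate carrée, areal scale = h·k = 1 × sec φ, so true area = apparent × cos φ.
True area of nature reserve: 113000 × cos(78.2°) = 113000 × 0.2045 = 23110 km².
True area of river delta: 397000 × cos(43.1°) = 397000 × 0.7302 = 289900 km².
Ratio = 23110 / 289900 ≈ 0.0797.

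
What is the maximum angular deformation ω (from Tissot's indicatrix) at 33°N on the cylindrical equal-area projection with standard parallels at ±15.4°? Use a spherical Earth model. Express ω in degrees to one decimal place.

15.9°

Cylindrical equal-area (φ₀ = 15.4°): h = cos φ / cos 15.4° along meridians, k = cos 15.4° / cos φ along parallels; h·k = 1.
At 33°: h = 0.8699, k = 1.150; principal scales a = 1.150, b = 0.8699.
sin(ω/2) = (a − b)/(a + b) = 0.2796/2.019 = 0.1385, so ω = 2 arcsin(0.1385) ≈ 15.9°.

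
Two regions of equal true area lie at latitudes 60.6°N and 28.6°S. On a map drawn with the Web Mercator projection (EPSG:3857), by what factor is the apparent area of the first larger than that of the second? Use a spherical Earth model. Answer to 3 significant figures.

Mercator is conformal with k = sec φ, so areal scale = k² = sec²φ.
At 60.6°: sec²(60.6°) = 1/0.4909² = 4.150.
At 28.6°: sec²(28.6°) = 1/0.8780² = 1.297.
Ratio = 4.150/1.297 = cos²(28.6°)/cos²(60.6°) ≈ 3.20.

3.20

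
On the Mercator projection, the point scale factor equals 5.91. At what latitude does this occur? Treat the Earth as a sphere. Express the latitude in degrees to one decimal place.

80.3°

Mercator scale is k = sec φ = 1/cos φ.
1/cos φ = 5.91  ⇒  cos φ = 0.1692  ⇒  φ = arccos(0.1692) ≈ 80.3°.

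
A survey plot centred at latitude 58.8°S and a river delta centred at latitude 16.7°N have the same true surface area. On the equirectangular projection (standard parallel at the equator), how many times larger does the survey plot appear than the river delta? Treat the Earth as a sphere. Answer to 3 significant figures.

For the equirectangular projection with φ₀ = 0 (plate carrée), h = 1 along meridians and k = sec φ along parallels.
Areal scale at 58.8°: h·k = 1.000 × 1.930 = 1.930.
Areal scale at 16.7°: h·k = 1.000 × 1.044 = 1.044.
Ratio = 1.930/1.044 ≈ 1.85.

1.85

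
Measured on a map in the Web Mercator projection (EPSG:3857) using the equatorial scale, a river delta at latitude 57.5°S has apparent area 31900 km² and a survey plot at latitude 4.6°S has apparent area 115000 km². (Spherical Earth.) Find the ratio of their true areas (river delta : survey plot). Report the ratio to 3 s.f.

0.0806

Since Mercator area scale is 1/cos²φ, the true area equals the apparent area multiplied by cos²φ.
True area of river delta: 31900 × cos²(57.5°) = 31900 × 0.2887 = 9209 km².
True area of survey plot: 115000 × cos²(4.6°) = 115000 × 0.9936 = 114300 km².
Ratio = 9209 / 114300 ≈ 0.0806.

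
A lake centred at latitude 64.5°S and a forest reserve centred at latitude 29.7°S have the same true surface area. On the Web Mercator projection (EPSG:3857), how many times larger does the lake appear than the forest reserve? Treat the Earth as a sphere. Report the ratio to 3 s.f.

4.07

On Mercator, area is exaggerated by sec²φ = 1/cos²φ.
At 64.5°: sec²(64.5°) = 1/0.4305² = 5.395.
At 29.7°: sec²(29.7°) = 1/0.8686² = 1.325.
Ratio = 5.395/1.325 = cos²(29.7°)/cos²(64.5°) ≈ 4.07.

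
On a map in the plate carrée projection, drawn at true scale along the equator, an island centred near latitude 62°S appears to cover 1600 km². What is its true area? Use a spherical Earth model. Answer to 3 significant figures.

751 km²

Plate carrée maps x = Rλ, y = Rφ. The meridian scale is h = 1 and the parallel scale is k = 1/cos φ = sec φ.
Areal scale = h·k = 1 × sec φ; at 62°, h = 1.000, k = 2.130, so h·k = 2.130.
True area = apparent / (areal scale) = 1600 / 2.130 ≈ 751 km².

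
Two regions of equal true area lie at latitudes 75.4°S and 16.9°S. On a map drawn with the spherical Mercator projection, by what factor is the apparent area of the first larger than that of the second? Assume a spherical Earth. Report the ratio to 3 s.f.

On Mercator, area is exaggerated by sec²φ = 1/cos²φ.
At 75.4°: sec²(75.4°) = 1/0.2521² = 15.74.
At 16.9°: sec²(16.9°) = 1/0.9568² = 1.092.
Ratio = 15.74/1.092 = cos²(16.9°)/cos²(75.4°) ≈ 14.4.

14.4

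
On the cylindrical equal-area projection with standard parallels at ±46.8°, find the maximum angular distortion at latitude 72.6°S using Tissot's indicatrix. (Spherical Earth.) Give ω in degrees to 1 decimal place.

Cylindrical equal-area (φ₀ = 46.8°): h = cos φ / cos 46.8° along meridians, k = cos 46.8° / cos φ along parallels; h·k = 1.
At 72.6°: h = 0.4368, k = 2.289; principal scales a = 2.289, b = 0.4368.
sin(ω/2) = (a − b)/(a + b) = 1.852/2.726 = 0.6795, so ω = 2 arcsin(0.6795) ≈ 85.6°.

85.6°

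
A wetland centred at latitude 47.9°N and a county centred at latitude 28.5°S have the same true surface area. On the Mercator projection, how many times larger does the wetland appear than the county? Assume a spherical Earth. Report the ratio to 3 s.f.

On Mercator, area is exaggerated by sec²φ = 1/cos²φ.
At 47.9°: sec²(47.9°) = 1/0.6704² = 2.225.
At 28.5°: sec²(28.5°) = 1/0.8788² = 1.295.
Ratio = 2.225/1.295 = cos²(28.5°)/cos²(47.9°) ≈ 1.72.

1.72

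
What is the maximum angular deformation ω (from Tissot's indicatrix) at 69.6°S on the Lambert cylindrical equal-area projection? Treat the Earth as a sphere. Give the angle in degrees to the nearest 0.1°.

The Lambert cylindrical equal-area projection is the cylindrical equal-area projection with its standard parallel at the equator (φ₀ = 0). A cylindrical equal-area projection with standard parallel φ₀ has meridian scale h = cos φ / cos φ₀ and parallel scale k = cos φ₀ / cos φ (so areas are preserved, h·k = 1).
At 69.6°: h = 0.3486, k = 2.869; principal scales a = 2.869, b = 0.3486.
sin(ω/2) = (a − b)/(a + b) = 2.520/3.217 = 0.7833, so ω = 2 arcsin(0.7833) ≈ 103.1°.

103.1°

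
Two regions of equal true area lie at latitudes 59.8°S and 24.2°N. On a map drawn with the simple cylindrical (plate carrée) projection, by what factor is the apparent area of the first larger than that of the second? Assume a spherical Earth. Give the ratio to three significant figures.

1.81

For the equirectangular projection with φ₀ = 0 (plate carrée), h = 1 along meridians and k = sec φ along parallels.
Areal scale at 59.8°: h·k = 1.000 × 1.988 = 1.988.
Areal scale at 24.2°: h·k = 1.000 × 1.096 = 1.096.
Ratio = 1.988/1.096 ≈ 1.81.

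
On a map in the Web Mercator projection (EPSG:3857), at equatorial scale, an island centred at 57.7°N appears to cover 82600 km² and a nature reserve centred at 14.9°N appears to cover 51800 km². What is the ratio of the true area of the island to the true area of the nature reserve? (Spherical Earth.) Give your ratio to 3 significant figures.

0.488

On Mercator the areal scale is sec²φ, so true area = apparent × cos²φ.
True area of island: 82600 × cos²(57.7°) = 82600 × 0.2855 = 23580 km².
True area of nature reserve: 51800 × cos²(14.9°) = 51800 × 0.9339 = 48380 km².
Ratio = 23580 / 48380 ≈ 0.488.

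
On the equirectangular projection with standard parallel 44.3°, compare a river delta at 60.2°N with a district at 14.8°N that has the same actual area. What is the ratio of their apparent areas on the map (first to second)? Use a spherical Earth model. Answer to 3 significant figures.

1.95

The equidistant cylindrical projection with φ₀ = 44.3° has h = 1 (meridians true) and k = cos φ₀ / cos φ along parallels.
Areal scale at 60.2°: h·k = 1.000 × 1.440 = 1.440.
Areal scale at 14.8°: h·k = 1.000 × 0.7403 = 0.7403.
Ratio = 1.440/0.7403 ≈ 1.95.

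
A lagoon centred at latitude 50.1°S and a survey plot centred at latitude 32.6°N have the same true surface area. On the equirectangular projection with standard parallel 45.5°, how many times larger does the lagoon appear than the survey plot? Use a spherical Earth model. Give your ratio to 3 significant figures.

1.31

In the equirectangular projection with standard parallel φ₀ = 45.5° (x = Rλ cos φ₀, y = Rφ), meridians are true-scale (h = 1) and the parallel scale is k = cos φ₀ / cos φ.
Areal scale at 50.1°: h·k = 1.000 × 1.093 = 1.093.
Areal scale at 32.6°: h·k = 1.000 × 0.8320 = 0.8320.
Ratio = 1.093/0.8320 ≈ 1.31.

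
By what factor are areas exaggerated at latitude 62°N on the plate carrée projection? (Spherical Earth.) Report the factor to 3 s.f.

2.13

For the equirectangular projection with φ₀ = 0 (plate carrée), h = 1 along meridians and k = sec φ along parallels.
Areal scale = h·k = 1 × sec φ; at 62°, h = 1.000, k = 2.130, so h·k = 2.130.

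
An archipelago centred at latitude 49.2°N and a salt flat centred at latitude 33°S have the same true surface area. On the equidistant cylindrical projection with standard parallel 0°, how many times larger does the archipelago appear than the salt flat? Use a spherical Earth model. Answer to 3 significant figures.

1.28

For the equirectangular projection with φ₀ = 0 (plate carrée), h = 1 along meridians and k = sec φ along parallels.
Areal scale at 49.2°: h·k = 1.000 × 1.530 = 1.530.
Areal scale at 33°: h·k = 1.000 × 1.192 = 1.192.
Ratio = 1.530/1.192 ≈ 1.28.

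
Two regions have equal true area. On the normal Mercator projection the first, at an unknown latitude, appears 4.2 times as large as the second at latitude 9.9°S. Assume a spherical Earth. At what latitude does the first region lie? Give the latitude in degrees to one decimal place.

Mercator areal scale is sec²φ, so apparent-area ratio = sec²φ₁ / sec²φ₂ = cos²φ₂ / cos²φ₁.
cos²φ₂ / cos²φ₁ = 4.2  ⇒  cos φ₁ = cos 9.9° / √4.2 = 0.9851/2.049 = 0.4807.
φ₁ = arccos(0.4807) ≈ 61.3°.

61.3°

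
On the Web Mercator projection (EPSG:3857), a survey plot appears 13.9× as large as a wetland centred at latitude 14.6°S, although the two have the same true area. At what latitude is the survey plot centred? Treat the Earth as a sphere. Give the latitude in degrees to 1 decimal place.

75.0°

Mercator areal scale is sec²φ, so apparent-area ratio = sec²φ₁ / sec²φ₂ = cos²φ₂ / cos²φ₁.
cos²φ₂ / cos²φ₁ = 13.9  ⇒  cos φ₁ = cos 14.6° / √13.9 = 0.9677/3.728 = 0.2596.
φ₁ = arccos(0.2596) ≈ 75.0°.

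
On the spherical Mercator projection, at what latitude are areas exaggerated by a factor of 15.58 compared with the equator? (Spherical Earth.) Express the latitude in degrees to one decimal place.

Mercator areal scale is sec²φ.
sec²φ = 15.58  ⇒  cos²φ = 0.06418  ⇒  cos φ = 0.2533.
φ = arccos(0.2533) ≈ 75.3°.

75.3°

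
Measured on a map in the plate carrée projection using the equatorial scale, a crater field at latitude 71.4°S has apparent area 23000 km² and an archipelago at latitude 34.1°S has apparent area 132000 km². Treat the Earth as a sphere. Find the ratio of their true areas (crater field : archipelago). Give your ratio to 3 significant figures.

0.0671

Plate carrée has h = 1 and k = sec φ, giving areal scale sec φ; true area = (apparent area) · cos φ.
True area of crater field: 23000 × cos(71.4°) = 23000 × 0.3190 = 7336 km².
True area of archipelago: 132000 × cos(34.1°) = 132000 × 0.8281 = 109300 km².
Ratio = 7336 / 109300 ≈ 0.0671.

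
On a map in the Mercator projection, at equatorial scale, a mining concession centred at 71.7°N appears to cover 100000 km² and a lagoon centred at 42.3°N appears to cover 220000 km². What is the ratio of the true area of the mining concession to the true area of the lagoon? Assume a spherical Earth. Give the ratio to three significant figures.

0.0819

Mercator's areal exaggeration is sec²φ; hence true area = (apparent area) · cos²φ.
True area of mining concession: 100000 × cos²(71.7°) = 100000 × 0.09859 = 9859 km².
True area of lagoon: 220000 × cos²(42.3°) = 220000 × 0.5471 = 120400 km².
Ratio = 9859 / 120400 ≈ 0.0819.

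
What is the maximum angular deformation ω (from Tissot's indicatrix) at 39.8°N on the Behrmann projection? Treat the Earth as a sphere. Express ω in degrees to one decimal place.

The Behrmann projection is cylindrical equal-area with φ₀ = 30°. A cylindrical equal-area projection with standard parallel φ₀ has meridian scale h = cos φ / cos φ₀ and parallel scale k = cos φ₀ / cos φ (so areas are preserved, h·k = 1).
At 39.8°: h = 0.8871, k = 1.127; principal scales a = 1.127, b = 0.8871.
sin(ω/2) = (a − b)/(a + b) = 0.2401/2.014 = 0.1192, so ω = 2 arcsin(0.1192) ≈ 13.7°.

13.7°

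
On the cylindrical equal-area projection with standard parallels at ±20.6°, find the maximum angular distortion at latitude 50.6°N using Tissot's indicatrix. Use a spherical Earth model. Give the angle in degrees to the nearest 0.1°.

43.4°

Cylindrical equal-area (φ₀ = 20.6°): h = cos φ / cos 20.6° along meridians, k = cos 20.6° / cos φ along parallels; h·k = 1.
At 50.6°: h = 0.6781, k = 1.475; principal scales a = 1.475, b = 0.6781.
sin(ω/2) = (a − b)/(a + b) = 0.7966/2.153 = 0.3700, so ω = 2 arcsin(0.3700) ≈ 43.4°.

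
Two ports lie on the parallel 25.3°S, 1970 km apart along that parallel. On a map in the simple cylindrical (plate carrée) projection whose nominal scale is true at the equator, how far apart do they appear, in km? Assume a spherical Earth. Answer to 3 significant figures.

2180 km

Plate carrée maps x = Rλ, y = Rφ. The meridian scale is h = 1 and the parallel scale is k = 1/cos φ = sec φ.
Along the parallel, k = sec 25.3° = 1/0.9041 = 1.106.
Map distance = 1970 × 1.106 ≈ 2180 km.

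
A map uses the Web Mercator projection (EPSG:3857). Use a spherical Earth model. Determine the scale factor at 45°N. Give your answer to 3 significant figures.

For Mercator, h = k = sec φ (a conformal cylindrical projection has a single point scale, 1/cos φ).
k = 1/cos 45° = 1/0.7071 = 1.414.

1.41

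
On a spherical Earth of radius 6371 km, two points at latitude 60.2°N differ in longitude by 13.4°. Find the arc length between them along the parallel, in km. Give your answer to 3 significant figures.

Arc length along a parallel = R cos φ · Δλ (with Δλ in radians).
= 6371 × cos 60.2° × (13.4° × π/180) = 6371 × 0.4970 × 0.2339 ≈ 740 km.

740 km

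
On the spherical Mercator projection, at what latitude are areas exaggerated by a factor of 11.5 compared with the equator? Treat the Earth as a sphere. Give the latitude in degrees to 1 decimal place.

72.8°

Mercator areal scale is sec²φ.
sec²φ = 11.5  ⇒  cos²φ = 0.08696  ⇒  cos φ = 0.2949.
φ = arccos(0.2949) ≈ 72.8°.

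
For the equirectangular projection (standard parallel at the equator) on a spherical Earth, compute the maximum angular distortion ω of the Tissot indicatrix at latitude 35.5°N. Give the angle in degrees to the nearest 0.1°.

11.8°

Plate carrée maps x = Rλ, y = Rφ. The meridian scale is h = 1 and the parallel scale is k = 1/cos φ = sec φ.
At 35.5°: h = 1.000, k = 1.228; principal scales a = 1.228, b = 1.000.
sin(ω/2) = (a − b)/(a + b) = 0.2283/2.228 = 0.1025, so ω = 2 arcsin(0.1025) ≈ 11.8°.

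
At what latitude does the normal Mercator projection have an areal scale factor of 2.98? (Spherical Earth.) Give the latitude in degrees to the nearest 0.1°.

54.6°

Mercator areal scale is sec²φ.
sec²φ = 2.98  ⇒  cos²φ = 0.3356  ⇒  cos φ = 0.5793.
φ = arccos(0.5793) ≈ 54.6°.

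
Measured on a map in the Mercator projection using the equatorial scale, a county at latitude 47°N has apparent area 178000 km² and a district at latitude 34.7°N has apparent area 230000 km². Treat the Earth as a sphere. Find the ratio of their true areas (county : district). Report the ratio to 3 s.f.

On Mercator the areal scale is sec²φ, so true area = apparent × cos²φ.
True area of county: 178000 × cos²(47°) = 178000 × 0.4651 = 82790 km².
True area of district: 230000 × cos²(34.7°) = 230000 × 0.6759 = 155500 km².
Ratio = 82790 / 155500 ≈ 0.533.

0.533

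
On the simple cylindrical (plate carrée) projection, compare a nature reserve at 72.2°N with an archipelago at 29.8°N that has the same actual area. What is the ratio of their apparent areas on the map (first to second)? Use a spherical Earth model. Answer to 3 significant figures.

For the equirectangular projection with φ₀ = 0 (plate carrée), h = 1 along meridians and k = sec φ along parallels.
Areal scale at 72.2°: h·k = 1.000 × 3.271 = 3.271.
Areal scale at 29.8°: h·k = 1.000 × 1.152 = 1.152.
Ratio = 3.271/1.152 ≈ 2.84.

2.84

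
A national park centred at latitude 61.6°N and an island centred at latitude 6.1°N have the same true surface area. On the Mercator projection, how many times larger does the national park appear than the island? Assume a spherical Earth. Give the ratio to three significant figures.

Mercator areal scale is sec²φ.
At 61.6°: sec²(61.6°) = 1/0.4756² = 4.421.
At 6.1°: sec²(6.1°) = 1/0.9943² = 1.011.
Ratio = 4.421/1.011 = cos²(6.1°)/cos²(61.6°) ≈ 4.37.

4.37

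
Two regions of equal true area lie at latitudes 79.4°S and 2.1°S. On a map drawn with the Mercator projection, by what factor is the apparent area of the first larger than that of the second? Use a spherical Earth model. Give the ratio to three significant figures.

Mercator areal scale is sec²φ.
At 79.4°: sec²(79.4°) = 1/0.1840² = 29.55.
At 2.1°: sec²(2.1°) = 1/0.9993² = 1.001.
Ratio = 29.55/1.001 = cos²(2.1°)/cos²(79.4°) ≈ 29.5.

29.5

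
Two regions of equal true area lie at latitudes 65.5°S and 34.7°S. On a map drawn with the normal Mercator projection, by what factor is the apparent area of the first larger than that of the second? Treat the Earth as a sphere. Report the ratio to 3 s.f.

Mercator areal scale is sec²φ.
At 65.5°: sec²(65.5°) = 1/0.4147² = 5.815.
At 34.7°: sec²(34.7°) = 1/0.8221² = 1.479.
Ratio = 5.815/1.479 = cos²(34.7°)/cos²(65.5°) ≈ 3.93.

3.93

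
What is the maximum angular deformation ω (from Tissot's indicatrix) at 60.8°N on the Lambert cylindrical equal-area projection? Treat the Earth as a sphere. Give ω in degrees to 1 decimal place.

The Lambert cylindrical equal-area projection is the cylindrical equal-area projection with its standard parallel at the equator (φ₀ = 0). A cylindrical equal-area projection with standard parallel φ₀ has meridian scale h = cos φ / cos φ₀ and parallel scale k = cos φ₀ / cos φ (so areas are preserved, h·k = 1).
At 60.8°: h = 0.4879, k = 2.050; principal scales a = 2.050, b = 0.4879.
sin(ω/2) = (a − b)/(a + b) = 1.562/2.538 = 0.6155, so ω = 2 arcsin(0.6155) ≈ 76.0°.

76.0°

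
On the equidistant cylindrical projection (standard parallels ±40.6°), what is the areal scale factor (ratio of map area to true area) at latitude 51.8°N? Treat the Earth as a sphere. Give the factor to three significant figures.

With standard parallel φ₀ = 40.6°, the equirectangular projection gives x = Rλ cos φ₀, y = Rφ, so h = 1 and k = cos 40.6° / cos φ.
Areal scale = h·k = 1 × cos φ₀ / cos φ; at 51.8°, h = 1.000, k = 1.228, so h·k = 1.228.

1.23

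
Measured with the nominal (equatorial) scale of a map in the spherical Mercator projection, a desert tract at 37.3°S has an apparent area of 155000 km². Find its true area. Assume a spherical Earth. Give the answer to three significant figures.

98100 km²

Mercator is conformal, so the point scale is isotropic: h = k = sec φ = 1/cos φ.
Areal scale = k² = sec²φ = 1/cos²(37.3°) = 1/0.7955² = 1.580.
True area = apparent / (areal scale) = 155000 / 1.580 ≈ 98100 km².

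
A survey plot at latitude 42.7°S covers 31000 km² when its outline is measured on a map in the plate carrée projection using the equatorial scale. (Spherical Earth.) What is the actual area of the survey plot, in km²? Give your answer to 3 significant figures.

22800 km²

Plate carrée maps x = Rλ, y = Rφ. The meridian scale is h = 1 and the parallel scale is k = 1/cos φ = sec φ.
Areal scale = h·k = 1 × sec φ; at 42.7°, h = 1.000, k = 1.361, so h·k = 1.361.
True area = apparent / (areal scale) = 31000 / 1.361 ≈ 22800 km².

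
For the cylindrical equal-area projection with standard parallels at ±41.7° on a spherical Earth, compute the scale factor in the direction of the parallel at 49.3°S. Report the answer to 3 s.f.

A cylindrical equal-area projection with standard parallel φ₀ has meridian scale h = cos φ / cos φ₀ and parallel scale k = cos φ₀ / cos φ (so areas are preserved, h·k = 1).
k = cos 41.7° / cos 49.3° = 0.7466/0.6521 = 1.145.

1.14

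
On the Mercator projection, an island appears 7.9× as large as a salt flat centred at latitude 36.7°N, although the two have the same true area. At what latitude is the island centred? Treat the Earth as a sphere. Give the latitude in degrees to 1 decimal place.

For equal true areas on Mercator, apparent areas scale as sec²φ, so the ratio is cos²φ₂ / cos²φ₁.
cos²φ₂ / cos²φ₁ = 7.9  ⇒  cos φ₁ = cos 36.7° / √7.9 = 0.8018/2.811 = 0.2853.
φ₁ = arccos(0.2853) ≈ 73.4°.

73.4°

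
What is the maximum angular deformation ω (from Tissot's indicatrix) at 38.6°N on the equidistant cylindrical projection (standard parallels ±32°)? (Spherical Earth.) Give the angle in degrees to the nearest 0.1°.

4.7°

With standard parallel φ₀ = 32°, the equirectangular projection gives x = Rλ cos φ₀, y = Rφ, so h = 1 and k = cos 32° / cos φ.
At 38.6°: h = 1.000, k = 1.085; principal scales a = 1.085, b = 1.000.
sin(ω/2) = (a − b)/(a + b) = 0.08513/2.085 = 0.04083, so ω = 2 arcsin(0.04083) ≈ 4.7°.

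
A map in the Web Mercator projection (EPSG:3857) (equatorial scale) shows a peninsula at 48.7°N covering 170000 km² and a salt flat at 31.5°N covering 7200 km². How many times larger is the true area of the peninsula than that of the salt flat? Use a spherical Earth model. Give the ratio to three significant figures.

14.1

Since Mercator area scale is 1/cos²φ, the true area equals the apparent area multiplied by cos²φ.
True area of peninsula: 170000 × cos²(48.7°) = 170000 × 0.4356 = 74050 km².
True area of salt flat: 7200 × cos²(31.5°) = 7200 × 0.7270 = 5234 km².
Ratio = 74050 / 5234 ≈ 14.1.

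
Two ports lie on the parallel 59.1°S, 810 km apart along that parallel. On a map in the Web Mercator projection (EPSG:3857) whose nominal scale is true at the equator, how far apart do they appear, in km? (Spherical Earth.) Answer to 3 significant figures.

For Mercator, h = k = sec φ (a conformal cylindrical projection has a single point scale, 1/cos φ).
Along the parallel, k = sec 59.1° = 1/0.5135 = 1.947.
Map distance = 810 × 1.947 ≈ 1580 km.

1580 km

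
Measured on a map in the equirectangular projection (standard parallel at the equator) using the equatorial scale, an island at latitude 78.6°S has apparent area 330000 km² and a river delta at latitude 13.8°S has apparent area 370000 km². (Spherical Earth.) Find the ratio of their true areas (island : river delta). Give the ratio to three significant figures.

0.182

On the plate carrée, areal scale = h·k = 1 × sec φ, so true area = apparent × cos φ.
True area of island: 330000 × cos(78.6°) = 330000 × 0.1977 = 65230 km².
True area of river delta: 370000 × cos(13.8°) = 370000 × 0.9711 = 359300 km².
Ratio = 65230 / 359300 ≈ 0.182.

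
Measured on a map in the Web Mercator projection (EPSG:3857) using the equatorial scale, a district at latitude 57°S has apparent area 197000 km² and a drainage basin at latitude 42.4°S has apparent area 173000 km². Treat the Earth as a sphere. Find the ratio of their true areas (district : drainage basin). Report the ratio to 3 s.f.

Mercator's areal exaggeration is sec²φ; hence true area = (apparent area) · cos²φ.
True area of district: 197000 × cos²(57°) = 197000 × 0.2966 = 58440 km².
True area of drainage basin: 173000 × cos²(42.4°) = 173000 × 0.5453 = 94340 km².
Ratio = 58440 / 94340 ≈ 0.619.

0.619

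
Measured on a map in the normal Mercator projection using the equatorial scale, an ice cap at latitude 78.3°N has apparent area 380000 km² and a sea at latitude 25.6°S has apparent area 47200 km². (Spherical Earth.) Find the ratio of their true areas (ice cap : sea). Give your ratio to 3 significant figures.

On Mercator the areal scale is sec²φ, so true area = apparent × cos²φ.
True area of ice cap: 380000 × cos²(78.3°) = 380000 × 0.04112 = 15630 km².
True area of sea: 47200 × cos²(25.6°) = 47200 × 0.8133 = 38390 km².
Ratio = 15630 / 38390 ≈ 0.407.

0.407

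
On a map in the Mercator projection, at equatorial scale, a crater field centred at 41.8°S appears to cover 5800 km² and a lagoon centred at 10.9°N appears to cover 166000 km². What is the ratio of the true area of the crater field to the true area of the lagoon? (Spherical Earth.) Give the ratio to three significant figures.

0.0201

On Mercator the areal scale is sec²φ, so true area = apparent × cos²φ.
True area of crater field: 5800 × cos²(41.8°) = 5800 × 0.5557 = 3223 km².
True area of lagoon: 166000 × cos²(10.9°) = 166000 × 0.9642 = 160100 km².
Ratio = 3223 / 160100 ≈ 0.0201.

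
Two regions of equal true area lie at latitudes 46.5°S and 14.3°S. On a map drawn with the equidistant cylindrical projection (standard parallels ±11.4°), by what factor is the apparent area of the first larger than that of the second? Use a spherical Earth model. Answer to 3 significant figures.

With standard parallel φ₀ = 11.4°, the equirectangular projection gives x = Rλ cos φ₀, y = Rφ, so h = 1 and k = cos 11.4° / cos φ.
Areal scale at 46.5°: h·k = 1.000 × 1.424 = 1.424.
Areal scale at 14.3°: h·k = 1.000 × 1.012 = 1.012.
Ratio = 1.424/1.012 ≈ 1.41.

1.41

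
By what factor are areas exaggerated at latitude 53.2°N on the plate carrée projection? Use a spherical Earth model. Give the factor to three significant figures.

Plate carrée maps x = Rλ, y = Rφ. The meridian scale is h = 1 and the parallel scale is k = 1/cos φ = sec φ.
Areal scale = h·k = 1 × sec φ; at 53.2°, h = 1.000, k = 1.669, so h·k = 1.669.

1.67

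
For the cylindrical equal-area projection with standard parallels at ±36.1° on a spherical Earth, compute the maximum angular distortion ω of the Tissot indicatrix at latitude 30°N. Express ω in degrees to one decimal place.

Cylindrical equal-area (φ₀ = 36.1°): h = cos φ / cos 36.1° along meridians, k = cos 36.1° / cos φ along parallels; h·k = 1.
At 30°: h = 1.072, k = 0.9330; principal scales a = 1.072, b = 0.9330.
sin(ω/2) = (a − b)/(a + b) = 0.1388/2.005 = 0.06925, so ω = 2 arcsin(0.06925) ≈ 7.9°.

7.9°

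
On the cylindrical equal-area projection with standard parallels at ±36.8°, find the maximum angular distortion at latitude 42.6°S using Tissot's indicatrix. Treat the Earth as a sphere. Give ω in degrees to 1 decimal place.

9.6°

A cylindrical equal-area projection with standard parallel φ₀ has meridian scale h = cos φ / cos φ₀ and parallel scale k = cos φ₀ / cos φ (so areas are preserved, h·k = 1).
At 42.6°: h = 0.9193, k = 1.088; principal scales a = 1.088, b = 0.9193.
sin(ω/2) = (a − b)/(a + b) = 0.1685/2.007 = 0.08397, so ω = 2 arcsin(0.08397) ≈ 9.6°.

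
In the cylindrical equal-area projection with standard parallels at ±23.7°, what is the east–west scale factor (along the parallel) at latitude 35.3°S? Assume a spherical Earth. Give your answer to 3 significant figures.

1.12

For cylindrical equal-area with standard parallel φ₀, h = cos φ / cos φ₀ and k = cos φ₀ / cos φ, so h·k = 1.
k = cos 23.7° / cos 35.3° = 0.9157/0.8161 = 1.122.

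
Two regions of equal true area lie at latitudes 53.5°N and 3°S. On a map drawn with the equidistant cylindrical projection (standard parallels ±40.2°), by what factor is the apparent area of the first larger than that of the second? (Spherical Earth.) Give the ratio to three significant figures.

The equidistant cylindrical projection with φ₀ = 40.2° has h = 1 (meridians true) and k = cos φ₀ / cos φ along parallels.
Areal scale at 53.5°: h·k = 1.000 × 1.284 = 1.284.
Areal scale at 3°: h·k = 1.000 × 0.7648 = 0.7648.
Ratio = 1.284/0.7648 ≈ 1.68.

1.68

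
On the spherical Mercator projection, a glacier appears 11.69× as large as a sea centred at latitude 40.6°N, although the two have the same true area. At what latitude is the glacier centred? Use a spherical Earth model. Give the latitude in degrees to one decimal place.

77.2°

Mercator areal scale is sec²φ, so apparent-area ratio = sec²φ₁ / sec²φ₂ = cos²φ₂ / cos²φ₁.
cos²φ₂ / cos²φ₁ = 11.69  ⇒  cos φ₁ = cos 40.6° / √11.69 = 0.7593/3.419 = 0.2221.
φ₁ = arccos(0.2221) ≈ 77.2°.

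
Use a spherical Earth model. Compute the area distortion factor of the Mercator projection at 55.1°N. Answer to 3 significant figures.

3.05

For Mercator, h = k = sec φ (a conformal cylindrical projection has a single point scale, 1/cos φ).
Areal scale = k² = sec²φ = 1/cos²(55.1°) = 1/0.5721² = 3.055.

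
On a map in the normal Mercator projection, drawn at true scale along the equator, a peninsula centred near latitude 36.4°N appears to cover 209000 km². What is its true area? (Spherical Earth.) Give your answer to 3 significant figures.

Mercator is conformal, so the point scale is isotropic: h = k = sec φ = 1/cos φ.
Areal scale = k² = sec²φ = 1/cos²(36.4°) = 1/0.8049² = 1.544.
True area = apparent / (areal scale) = 209000 / 1.544 ≈ 135000 km².

135000 km²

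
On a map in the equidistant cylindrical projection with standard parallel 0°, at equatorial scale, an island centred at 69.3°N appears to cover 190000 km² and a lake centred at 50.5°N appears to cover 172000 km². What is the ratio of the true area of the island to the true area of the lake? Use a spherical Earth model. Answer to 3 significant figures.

On the plate carrée, areal scale = h·k = 1 × sec φ, so true area = apparent × cos φ.
True area of island: 190000 × cos(69.3°) = 190000 × 0.3535 = 67160 km².
True area of lake: 172000 × cos(50.5°) = 172000 × 0.6361 = 109400 km².
Ratio = 67160 / 109400 ≈ 0.614.

0.614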